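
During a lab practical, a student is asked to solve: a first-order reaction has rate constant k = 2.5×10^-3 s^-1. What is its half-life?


t½ = ln2/k = 0.693147/(2.5×10^-3 s^-1)
= 277.3 s

277.3 s


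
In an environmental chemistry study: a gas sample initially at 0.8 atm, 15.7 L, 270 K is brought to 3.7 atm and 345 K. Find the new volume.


P1V1/T1 = P2V2/T2
V2 = P1V1T2/(T1P2)
= 0.8×15.7×345/(270×3.7)
= 4.338 L

4.338 L


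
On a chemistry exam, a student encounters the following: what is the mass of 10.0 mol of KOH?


M(KOH) = 56.11 g/mol
mass = n × M = 10.0 × 56.11 = 561.10 g

561.10 g


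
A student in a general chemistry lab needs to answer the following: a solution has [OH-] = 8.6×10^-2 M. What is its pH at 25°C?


pOH = -log10([OH-]) = -log10(8.6×10^-2)
= 2 - log10(8.6) = 1.07
pH = 14 - pOH = 14 - 1.07 = 12.93

12.93


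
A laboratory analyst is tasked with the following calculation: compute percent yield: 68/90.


% yield = actual/theoretical × 100
= 68/90 × 100
= 75.56%

75.56%


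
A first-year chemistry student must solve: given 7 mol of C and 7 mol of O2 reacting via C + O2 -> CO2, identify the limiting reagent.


Mole ratio available / coefficient:
  C: 7/1 = 7.000
  O2: 7/1 = 7.000
Smaller ratio is limiting.

neither (stoichiometric); C and O2 are fully consumed


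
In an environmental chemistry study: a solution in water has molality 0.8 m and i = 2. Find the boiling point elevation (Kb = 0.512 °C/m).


ΔTb = Kb × m × i
= 0.512 × 0.8 × 2
= 0.8192 °C

0.8192 °C


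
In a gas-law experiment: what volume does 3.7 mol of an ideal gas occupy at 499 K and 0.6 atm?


PV = nRT  (R = 0.08206 L·atm/(mol·K))
V = nRT/P = 3.7×0.08206×499/0.6
= 252.512 L

252.512 L


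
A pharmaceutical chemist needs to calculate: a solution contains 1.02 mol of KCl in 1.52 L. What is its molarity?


M = n/V = 1.02/1.52 = 0.671 mol/L

0.671 M


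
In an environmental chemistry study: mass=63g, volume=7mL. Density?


ρ = mass/volume
= 63/7
= 9.0 g/mL

9.0 g/mL


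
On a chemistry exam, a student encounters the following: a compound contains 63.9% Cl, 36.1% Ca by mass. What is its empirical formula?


Assume 100 g sample. Moles of each element:
  Cl: 63.9/35.45 = 1.803 mol
  Ca: 36.1/40.08 = 0.901 mol
Divide by smallest (0.901):
  Cl: 1.803/0.901 = 2.0
  Ca: 0.901/0.901 = 1.0
Empirical formula: CaCl2

CaCl2


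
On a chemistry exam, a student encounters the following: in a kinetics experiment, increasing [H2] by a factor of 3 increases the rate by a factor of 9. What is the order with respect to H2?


rate ∝ [H2]^n
3^n = 9 → n = 2
Order in H2: 2

2


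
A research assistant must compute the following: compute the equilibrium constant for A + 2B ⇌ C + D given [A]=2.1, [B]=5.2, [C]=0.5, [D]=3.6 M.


Kc = [C][D]/([A][B]^2)
= (0.5^1 × 3.6^1)/(2.1^1 × 5.2^2)
= 1.8/56.784
= 0.03170

0.03170


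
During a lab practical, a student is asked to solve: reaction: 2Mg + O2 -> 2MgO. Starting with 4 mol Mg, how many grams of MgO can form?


Mole ratio MgO:Mg = 2:2
n(MgO) = 4 × 2/2 = 4.000 mol
mass = 4.000 × 40.31 = 161.24 g

161.24 g


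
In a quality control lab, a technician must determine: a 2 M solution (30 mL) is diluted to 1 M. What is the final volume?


C1V1 = C2V2
2 × 30 = 1 × V2
V2 = 60/1 = 60.0 mL

60.0 mL


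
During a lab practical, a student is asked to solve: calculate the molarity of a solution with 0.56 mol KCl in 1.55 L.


M = n/V = 0.56/1.55 = 0.361 mol/L

0.361 M


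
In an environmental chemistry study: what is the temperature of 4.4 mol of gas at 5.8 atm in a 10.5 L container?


PV = nRT  (R = 0.08206 L·atm/(mol·K))
T = PV/(nR) = 5.8×10.5/(4.4×0.08206)
= 60.90/0.361064
= 168.67 K

168.67 K


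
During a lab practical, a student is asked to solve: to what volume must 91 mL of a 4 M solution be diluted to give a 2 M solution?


C1V1 = C2V2
4 × 91 = 2 × V2
V2 = 364/2 = 182.0 mL

182.0 mL


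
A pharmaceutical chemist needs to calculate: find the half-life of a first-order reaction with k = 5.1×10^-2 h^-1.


t½ = ln2/k = 0.693147/(5.1×10^-2 h^-1)
= 13.59 h

13.59 h


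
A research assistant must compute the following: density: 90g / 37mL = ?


ρ = mass/volume
= 90/37
= 2.432 g/mL

2.432 g/mL


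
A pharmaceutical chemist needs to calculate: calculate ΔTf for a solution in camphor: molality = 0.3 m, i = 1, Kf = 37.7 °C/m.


ΔTf = Kf × m × i
= 37.7 × 0.3 × 1
= 11.31 °C

11.31 °C


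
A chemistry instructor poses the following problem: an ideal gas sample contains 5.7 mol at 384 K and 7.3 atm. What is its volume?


PV = nRT  (R = 0.08206 L·atm/(mol·K))
V = nRT/P = 5.7×0.08206×384/7.3
= 24.605 L

24.605 L


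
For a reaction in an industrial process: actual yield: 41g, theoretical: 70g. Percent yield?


% yield = actual/theoretical × 100
= 41/70 × 100
= 58.57%

58.57%


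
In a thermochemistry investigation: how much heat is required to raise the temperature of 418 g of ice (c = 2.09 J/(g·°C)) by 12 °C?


q = mcΔT = 418 × 2.09 × 12
= 10483.44 J

10483.44 J


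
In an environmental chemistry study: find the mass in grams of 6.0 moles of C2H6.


M(C2H6) = 30.07 g/mol
mass = n × M = 6.0 × 30.07 = 180.42 g

180.42 g


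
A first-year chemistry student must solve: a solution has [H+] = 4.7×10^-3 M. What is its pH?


pH = -log10([H+]) = -log10(4.7×10^-3)
= 3 - log10(4.7)
= 3 - 0.67
= 2.33

2.33


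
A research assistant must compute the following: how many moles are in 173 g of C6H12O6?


M(C6H12O6) = 180.16 g/mol
n = mass/M = 173/180.16 = 0.9603 mol

0.9603 mol


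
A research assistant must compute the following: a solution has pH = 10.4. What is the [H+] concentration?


[H+] = 10^(-pH) = 10^(-10.4)
= 3.98×10^-11 M

3.98×10^-11 M


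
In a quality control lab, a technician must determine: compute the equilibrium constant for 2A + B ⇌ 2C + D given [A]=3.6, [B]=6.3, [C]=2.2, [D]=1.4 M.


Kc = [C]^2[D]/([A]^2[B])
= (2.2^2 × 1.4^1)/(3.6^2 × 6.3^1)
= 6.776/81.648
= 0.08299

0.08299


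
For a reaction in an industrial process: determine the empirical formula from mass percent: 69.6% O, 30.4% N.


Assume 100 g sample. Moles of each element:
  O: 69.6/16.0 = 4.35 mol
  N: 30.4/14.01 = 2.17 mol
Divide by smallest (2.17):
  O: 4.35/2.17 = 2.0
  N: 2.17/2.17 = 1.0
Empirical formula: NO2

NO2


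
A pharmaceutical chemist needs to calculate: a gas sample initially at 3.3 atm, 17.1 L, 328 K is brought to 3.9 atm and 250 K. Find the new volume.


P1V1/T1 = P2V2/T2
V2 = P1V1T2/(T1P2)
= 3.3×17.1×250/(328×3.9)
= 11.028 L

11.028 L


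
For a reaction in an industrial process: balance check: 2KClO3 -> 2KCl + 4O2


Equation: 2KClO3 -> 2KCl + 4O2
Check atoms: Cl: 2=2, K: 2=2, O: 6≠8
Not balanced

No, not balanced


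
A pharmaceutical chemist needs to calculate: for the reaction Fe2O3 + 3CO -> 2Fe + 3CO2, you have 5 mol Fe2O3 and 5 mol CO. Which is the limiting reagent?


Mole ratio available / coefficient:
  Fe2O3: 5/1 = 5.000
  CO: 5/3 = 1.667
Smaller ratio is limiting.

CO


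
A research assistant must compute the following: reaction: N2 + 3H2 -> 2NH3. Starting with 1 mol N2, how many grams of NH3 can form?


Mole ratio NH3:N2 = 2:1
n(NH3) = 1 × 2/1 = 2.000 mol
mass = 2.000 × 17.03 = 34.06 g

34.06 g


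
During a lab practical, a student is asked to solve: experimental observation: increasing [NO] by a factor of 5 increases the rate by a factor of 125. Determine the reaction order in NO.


rate ∝ [NO]^n
5^n = 125 → n = 3
Order in NO: 3

3


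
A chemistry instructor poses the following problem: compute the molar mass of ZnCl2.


M(ZnCl2) = 1×65.38 + 2×35.45
= 65.38 + 70.9
= 136.28 g/mol

136.28 g/mol


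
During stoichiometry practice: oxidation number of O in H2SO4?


O is usually -2
Oxidation number: -2

-2


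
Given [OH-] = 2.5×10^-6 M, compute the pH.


pOH = -log10([OH-]) = -log10(2.5×10^-6)
= 6 - log10(2.5) = 5.6
pH = 14 - pOH = 14 - 5.6 = 8.4

8.4


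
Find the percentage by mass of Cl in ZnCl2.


M(ZnCl2) = 1×65.38 + 2×35.45 = 136.28 g/mol
Mass of Cl = 2 × 35.45 = 70.90 g/mol
% Cl = 70.90/136.28 × 100 = 52.03%

52.03%


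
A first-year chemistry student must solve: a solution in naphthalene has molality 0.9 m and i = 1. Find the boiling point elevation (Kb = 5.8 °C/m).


ΔTb = Kb × m × i
= 5.8 × 0.9 × 1
= 5.22 °C

5.22 °C


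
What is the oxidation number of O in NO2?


O is usually -2
Oxidation number: -2

-2


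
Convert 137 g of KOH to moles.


M(KOH) = 56.11 g/mol
n = mass/M = 137/56.11 = 2.4416 mol

2.4416 mol


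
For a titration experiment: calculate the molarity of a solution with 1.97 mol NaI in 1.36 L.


M = n/V = 1.97/1.36 = 1.449 mol/L

1.449 M


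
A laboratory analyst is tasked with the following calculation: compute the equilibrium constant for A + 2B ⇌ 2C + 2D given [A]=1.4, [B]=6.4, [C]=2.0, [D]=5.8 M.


Kc = [C]^2[D]^2/([A][B]^2)
= (2.0^2 × 5.8^2)/(1.4^1 × 6.4^2)
= 134.56/57.344
= 2.347

2.347


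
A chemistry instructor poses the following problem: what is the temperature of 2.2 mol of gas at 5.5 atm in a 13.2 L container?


PV = nRT  (R = 0.08206 L·atm/(mol·K))
T = PV/(nR) = 5.5×13.2/(2.2×0.08206)
= 72.60/0.180532
= 402.14 K

402.14 K


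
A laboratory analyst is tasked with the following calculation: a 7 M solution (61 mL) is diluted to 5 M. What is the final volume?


C1V1 = C2V2
7 × 61 = 5 × V2
V2 = 427/5 = 85.4 mL

85.4 mL


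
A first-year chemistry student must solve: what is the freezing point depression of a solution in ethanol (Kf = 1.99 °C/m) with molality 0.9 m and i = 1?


ΔTf = Kf × m × i
= 1.99 × 0.9 × 1
= 1.791 °C

1.791 °C


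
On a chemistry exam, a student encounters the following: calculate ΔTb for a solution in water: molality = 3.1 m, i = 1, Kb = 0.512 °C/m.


ΔTb = Kb × m × i
= 0.512 × 3.1 × 1
= 1.5872 °C

1.5872 °C


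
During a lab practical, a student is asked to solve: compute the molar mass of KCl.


M(KCl) = 1×39.1 + 1×35.45
= 39.1 + 35.45
= 74.55 g/mol

74.55 g/mol


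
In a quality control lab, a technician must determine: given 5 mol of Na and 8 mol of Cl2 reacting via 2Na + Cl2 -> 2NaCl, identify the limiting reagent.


Mole ratio available / coefficient:
  Na: 5/2 = 2.500
  Cl2: 8/1 = 8.000
Smaller ratio is limiting.

Na


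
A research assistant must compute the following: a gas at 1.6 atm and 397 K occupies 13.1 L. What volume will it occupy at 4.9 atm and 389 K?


P1V1/T1 = P2V2/T2
V2 = P1V1T2/(T1P2)
= 1.6×13.1×389/(397×4.9)
= 4.191 L

4.191 L


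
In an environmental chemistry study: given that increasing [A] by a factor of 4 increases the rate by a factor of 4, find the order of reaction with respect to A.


rate ∝ [A]^n
4^n = 4 → n = 1
Order in A: 1

1


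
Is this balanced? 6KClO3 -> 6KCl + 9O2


Equation: 6KClO3 -> 6KCl + 9O2
Check atoms: Cl: 6=6, K: 6=6, O: 18=18
Balanced

Yes, balanced


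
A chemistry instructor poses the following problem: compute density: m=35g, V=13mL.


ρ = mass/volume
= 35/13
= 2.692 g/mL

2.692 g/mL


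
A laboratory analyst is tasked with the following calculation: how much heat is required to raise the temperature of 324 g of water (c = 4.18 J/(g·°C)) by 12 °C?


q = mcΔT = 324 × 4.18 × 12
= 16251.84 J

16251.84 J


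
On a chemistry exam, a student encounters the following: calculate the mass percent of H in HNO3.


M(HNO3) = 1×1.008 + 1×14.01 + 3×16.0 = 63.018 g/mol
Mass of H = 1 × 1.008 = 1.008 g/mol
% H = 1.008/63.018 × 100 = 1.60%

1.60%


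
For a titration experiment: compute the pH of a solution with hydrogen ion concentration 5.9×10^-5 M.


pH = -log10([H+]) = -log10(5.9×10^-5)
= 5 - log10(5.9)
= 5 - 0.77
= 4.23

4.23


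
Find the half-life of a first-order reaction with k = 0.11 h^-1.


t½ = ln2/k = 0.693147/(0.11 h^-1)
= 6.301 h

6.301 h


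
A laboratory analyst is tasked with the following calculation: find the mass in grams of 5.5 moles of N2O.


M(N2O) = 44.02 g/mol
mass = n × M = 5.5 × 44.02 = 242.11 g

242.11 g


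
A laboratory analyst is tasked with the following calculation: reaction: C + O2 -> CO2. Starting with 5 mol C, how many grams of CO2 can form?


Mole ratio CO2:C = 1:1
n(CO2) = 5 × 1/1 = 5.000 mol
mass = 5.000 × 44.01 = 220.05 g

220.05 g


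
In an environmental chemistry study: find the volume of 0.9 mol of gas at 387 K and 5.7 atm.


PV = nRT  (R = 0.08206 L·atm/(mol·K))
V = nRT/P = 0.9×0.08206×387/5.7
= 5.014 L

5.014 L


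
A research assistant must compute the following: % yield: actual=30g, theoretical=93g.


% yield = actual/theoretical × 100
= 30/93 × 100
= 32.26%

32.26%


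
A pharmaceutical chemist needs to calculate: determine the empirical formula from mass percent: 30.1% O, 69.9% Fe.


Assume 100 g sample. Moles of each element:
  O: 30.1/16.0 = 1.881 mol
  Fe: 69.9/55.85 = 1.252 mol
Divide by smallest (1.252):
  O: 1.881/1.252 = 1.5
  Fe: 1.252/1.252 = 1.0
Multiply all ratios by 2 to obtain whole numbers.
Empirical formula: Fe2O3

Fe2O3


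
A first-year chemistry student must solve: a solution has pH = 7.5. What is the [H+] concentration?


[H+] = 10^(-pH) = 10^(-7.5)
= 3.16×10^-8 M

3.16×10^-8 M


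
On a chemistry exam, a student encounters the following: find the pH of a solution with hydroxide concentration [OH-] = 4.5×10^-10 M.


pOH = -log10([OH-]) = -log10(4.5×10^-10)
= 10 - log10(4.5) = 9.35
pH = 14 - pOH = 14 - 9.35 = 4.65

4.65


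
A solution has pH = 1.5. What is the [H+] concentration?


[H+] = 10^(-pH) = 10^(-1.5)
= 3.16×10^-2 M

3.16×10^-2 M


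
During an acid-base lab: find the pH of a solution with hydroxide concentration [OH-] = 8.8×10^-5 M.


pOH = -log10([OH-]) = -log10(8.8×10^-5)
= 5 - log10(8.8) = 4.06
pH = 14 - pOH = 14 - 4.06 = 9.94

9.94


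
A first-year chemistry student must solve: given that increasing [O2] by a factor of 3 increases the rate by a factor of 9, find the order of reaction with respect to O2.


rate ∝ [O2]^n
3^n = 9 → n = 2
Order in O2: 2

2


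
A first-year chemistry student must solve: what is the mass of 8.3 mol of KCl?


M(KCl) = 74.55 g/mol
mass = n × M = 8.3 × 74.55 = 618.77 g

618.77 g


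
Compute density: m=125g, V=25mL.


ρ = mass/volume
= 125/25
= 5.0 g/mL

5.0 g/mL


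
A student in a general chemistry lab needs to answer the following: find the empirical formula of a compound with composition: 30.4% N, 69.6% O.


Assume 100 g sample. Moles of each element:
  N: 30.4/14.01 = 2.17 mol
  O: 69.6/16.0 = 4.35 mol
Divide by smallest (2.17):
  N: 2.17/2.17 = 1.0
  O: 4.35/2.17 = 2.0
Empirical formula: NO2

NO2


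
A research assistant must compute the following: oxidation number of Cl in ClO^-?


x + (-2) = -1, so x = +1
Oxidation number: +1

+1


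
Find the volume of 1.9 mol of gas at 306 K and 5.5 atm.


PV = nRT  (R = 0.08206 L·atm/(mol·K))
V = nRT/P = 1.9×0.08206×306/5.5
= 8.674 L

8.674 L


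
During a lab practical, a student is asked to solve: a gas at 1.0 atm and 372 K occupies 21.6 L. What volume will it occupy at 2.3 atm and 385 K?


P1V1/T1 = P2V2/T2
V2 = P1V1T2/(T1P2)
= 1.0×21.6×385/(372×2.3)
= 9.719 L

9.719 L


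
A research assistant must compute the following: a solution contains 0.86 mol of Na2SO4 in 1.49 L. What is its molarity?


M = n/V = 0.86/1.49 = 0.577 mol/L

0.577 M


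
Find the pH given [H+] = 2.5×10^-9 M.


pH = -log10([H+]) = -log10(2.5×10^-9)
= 9 - log10(2.5)
= 9 - 0.4
= 8.6

8.6


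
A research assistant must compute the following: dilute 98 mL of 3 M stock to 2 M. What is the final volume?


C1V1 = C2V2
3 × 98 = 2 × V2
V2 = 294/2 = 147.0 mL

147.0 mL


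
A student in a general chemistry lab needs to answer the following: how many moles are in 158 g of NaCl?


M(NaCl) = 58.44 g/mol
n = mass/M = 158/58.44 = 2.7036 mol

2.7036 mol


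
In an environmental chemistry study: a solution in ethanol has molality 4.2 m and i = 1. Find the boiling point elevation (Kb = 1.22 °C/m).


ΔTb = Kb × m × i
= 1.22 × 4.2 × 1
= 5.124 °C

5.124 °C


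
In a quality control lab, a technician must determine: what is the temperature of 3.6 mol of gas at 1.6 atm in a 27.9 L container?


PV = nRT  (R = 0.08206 L·atm/(mol·K))
T = PV/(nR) = 1.6×27.9/(3.6×0.08206)
= 44.64/0.295416
= 151.11 K

151.11 K


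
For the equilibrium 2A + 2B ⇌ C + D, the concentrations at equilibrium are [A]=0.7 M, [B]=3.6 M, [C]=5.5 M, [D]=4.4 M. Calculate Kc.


Kc = [C][D]/([A]^2[B]^2)
= (5.5^1 × 4.4^1)/(0.7^2 × 3.6^2)
= 24.2/6.3504
= 3.811

3.811


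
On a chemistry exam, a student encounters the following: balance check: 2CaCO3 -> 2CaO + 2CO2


Equation: 2CaCO3 -> 2CaO + 2CO2
Check atoms: C: 2=2, Ca: 2=2, O: 6=6
Balanced

Yes, balanced


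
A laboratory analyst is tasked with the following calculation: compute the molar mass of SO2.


M(SO2) = 1×32.07 + 2×16.0
= 32.07 + 32.0
= 64.07 g/mol

64.07 g/mol


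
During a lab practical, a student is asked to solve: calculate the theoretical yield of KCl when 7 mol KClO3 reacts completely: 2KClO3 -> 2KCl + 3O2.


Mole ratio KCl:KClO3 = 2:2
n(KCl) = 7 × 2/2 = 7.000 mol
mass = 7.000 × 74.55 = 521.85 g

521.85 g


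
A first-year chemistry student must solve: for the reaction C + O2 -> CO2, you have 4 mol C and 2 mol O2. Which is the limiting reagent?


Mole ratio available / coefficient:
  C: 4/1 = 4.000
  O2: 2/1 = 2.000
Smaller ratio is limiting.

O2


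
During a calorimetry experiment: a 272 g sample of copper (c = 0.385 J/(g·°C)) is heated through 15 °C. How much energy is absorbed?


q = mcΔT = 272 × 0.385 × 15
= 1570.80 J

1570.80 J


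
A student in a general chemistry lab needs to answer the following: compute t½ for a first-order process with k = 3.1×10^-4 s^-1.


t½ = ln2/k = 0.693147/(3.1×10^-4 s^-1)
= 2236 s

2236 s


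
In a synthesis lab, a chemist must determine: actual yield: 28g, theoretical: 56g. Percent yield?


% yield = actual/theoretical × 100
= 28/56 × 100
= 50.0%

50.0%


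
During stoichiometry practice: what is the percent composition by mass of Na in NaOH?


M(NaOH) = 1×22.99 + 1×16.0 + 1×1.008 = 39.998 g/mol
Mass of Na = 1 × 22.99 = 22.99 g/mol
% Na = 22.99/39.998 × 100 = 57.48%

57.48%


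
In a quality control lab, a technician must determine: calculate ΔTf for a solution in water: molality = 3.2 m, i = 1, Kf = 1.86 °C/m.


ΔTf = Kf × m × i
= 1.86 × 3.2 × 1
= 5.952 °C

5.952 °C


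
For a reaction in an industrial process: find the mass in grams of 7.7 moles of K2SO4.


M(K2SO4) = 174.27 g/mol
mass = n × M = 7.7 × 174.27 = 1341.88 g

1341.88 g


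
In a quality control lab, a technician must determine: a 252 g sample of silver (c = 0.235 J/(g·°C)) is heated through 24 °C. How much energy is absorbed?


q = mcΔT = 252 × 0.235 × 24
= 1421.28 J

1421.28 J


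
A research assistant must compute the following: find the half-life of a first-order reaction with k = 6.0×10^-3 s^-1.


t½ = ln2/k = 0.693147/(6.0×10^-3 s^-1)
= 115.5 s

115.5 s


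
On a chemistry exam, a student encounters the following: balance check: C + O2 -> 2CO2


Equation: C + O2 -> 2CO2
Check atoms: C: 1≠2, O: 2≠4
Not balanced

No, not balanced


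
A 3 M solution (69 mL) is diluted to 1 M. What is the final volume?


C1V1 = C2V2
3 × 69 = 1 × V2
V2 = 207/1 = 207.0 mL

207.0 mL


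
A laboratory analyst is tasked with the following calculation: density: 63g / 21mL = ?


ρ = mass/volume
= 63/21
= 3.0 g/mL

3.0 g/mL


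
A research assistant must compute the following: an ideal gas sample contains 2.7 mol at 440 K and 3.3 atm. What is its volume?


PV = nRT  (R = 0.08206 L·atm/(mol·K))
V = nRT/P = 2.7×0.08206×440/3.3
= 29.542 L

29.542 L


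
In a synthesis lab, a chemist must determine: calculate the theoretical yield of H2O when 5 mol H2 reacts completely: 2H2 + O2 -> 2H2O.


Mole ratio H2O:H2 = 2:2
n(H2O) = 5 × 2/2 = 5.000 mol
mass = 5.000 × 18.02 = 90.1 g

90.1 g


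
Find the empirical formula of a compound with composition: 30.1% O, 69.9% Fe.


Assume 100 g sample. Moles of each element:
  O: 30.1/16.0 = 1.881 mol
  Fe: 69.9/55.85 = 1.252 mol
Divide by smallest (1.252):
  O: 1.881/1.252 = 1.5
  Fe: 1.252/1.252 = 1.0
Multiply all ratios by 2 to obtain whole numbers.
Empirical formula: Fe2O3

Fe2O3


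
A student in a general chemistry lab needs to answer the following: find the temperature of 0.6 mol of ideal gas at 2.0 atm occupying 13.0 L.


PV = nRT  (R = 0.08206 L·atm/(mol·K))
T = PV/(nR) = 2.0×13.0/(0.6×0.08206)
= 26.00/0.049236
= 528.07 K

528.07 K


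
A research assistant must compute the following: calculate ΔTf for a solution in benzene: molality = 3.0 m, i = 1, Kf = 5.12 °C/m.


ΔTf = Kf × m × i
= 5.12 × 3.0 × 1
= 15.36 °C

15.36 °C


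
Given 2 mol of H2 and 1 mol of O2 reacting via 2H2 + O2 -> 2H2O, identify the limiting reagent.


Mole ratio available / coefficient:
  H2: 2/2 = 1.000
  O2: 1/1 = 1.000
Smaller ratio is limiting.

neither (stoichiometric); H2 and O2 are fully consumed


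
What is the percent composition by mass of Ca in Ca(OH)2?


M(Ca(OH)2) = 1×40.08 + 2×16.0 + 2×1.008 = 74.096 g/mol
Mass of Ca = 1 × 40.08 = 40.08 g/mol
% Ca = 40.08/74.096 × 100 = 54.09%

54.09%


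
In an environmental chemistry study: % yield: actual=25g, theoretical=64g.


% yield = actual/theoretical × 100
= 25/64 × 100
= 39.06%

39.06%


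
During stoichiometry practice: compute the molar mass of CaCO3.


M(CaCO3) = 1×40.08 + 1×12.01 + 3×16.0
= 40.08 + 12.01 + 48.0
= 100.09 g/mol

100.09 g/mol


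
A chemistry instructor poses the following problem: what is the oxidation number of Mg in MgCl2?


Group 2 metal: +2
Oxidation number: +2

+2


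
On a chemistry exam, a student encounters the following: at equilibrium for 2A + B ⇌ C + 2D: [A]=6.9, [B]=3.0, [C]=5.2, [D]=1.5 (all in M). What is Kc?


Kc = [C][D]^2/([A]^2[B])
= (5.2^1 × 1.5^2)/(6.9^2 × 3.0^1)
= 11.7/142.83
= 0.08192

0.08192


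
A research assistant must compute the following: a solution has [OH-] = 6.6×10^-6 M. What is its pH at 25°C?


pOH = -log10([OH-]) = -log10(6.6×10^-6)
= 6 - log10(6.6) = 5.18
pH = 14 - pOH = 14 - 5.18 = 8.82

8.82


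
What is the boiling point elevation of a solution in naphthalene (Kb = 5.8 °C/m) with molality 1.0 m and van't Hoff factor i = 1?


ΔTb = Kb × m × i
= 5.8 × 1.0 × 1
= 5.8 °C

5.8 °C


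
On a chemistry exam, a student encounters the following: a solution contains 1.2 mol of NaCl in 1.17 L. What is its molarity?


M = n/V = 1.2/1.17 = 1.026 mol/L

1.026 M


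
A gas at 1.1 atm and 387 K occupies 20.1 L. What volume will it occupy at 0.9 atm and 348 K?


P1V1/T1 = P2V2/T2
V2 = P1V1T2/(T1P2)
= 1.1×20.1×348/(387×0.9)
= 22.091 L

22.091 L


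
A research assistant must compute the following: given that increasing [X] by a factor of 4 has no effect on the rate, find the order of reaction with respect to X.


rate ∝ [X]^n
rate ∝ [X]^0
Order in X: 0

0


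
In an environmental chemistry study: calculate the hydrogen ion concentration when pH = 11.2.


[H+] = 10^(-pH) = 10^(-11.2)
= 6.31×10^-12 M

6.31×10^-12 M


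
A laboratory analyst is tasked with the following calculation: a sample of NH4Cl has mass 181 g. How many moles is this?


M(NH4Cl) = 53.49 g/mol
n = mass/M = 181/53.49 = 3.3838 mol

3.3838 mol


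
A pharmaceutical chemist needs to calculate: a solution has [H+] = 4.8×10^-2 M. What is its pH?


pH = -log10([H+]) = -log10(4.8×10^-2)
= 2 - log10(4.8)
= 2 - 0.68
= 1.32

1.32


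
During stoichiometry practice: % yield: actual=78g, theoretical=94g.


% yield = actual/theoretical × 100
= 78/94 × 100
= 82.98%

82.98%


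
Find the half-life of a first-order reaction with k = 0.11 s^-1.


t½ = ln2/k = 0.693147/(0.11 s^-1)
= 6.301 s

6.301 s


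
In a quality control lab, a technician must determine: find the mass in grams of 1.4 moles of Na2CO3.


M(Na2CO3) = 105.99 g/mol
mass = n × M = 1.4 × 105.99 = 148.39 g

148.39 g


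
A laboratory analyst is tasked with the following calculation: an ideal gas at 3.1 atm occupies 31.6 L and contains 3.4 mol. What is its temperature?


PV = nRT  (R = 0.08206 L·atm/(mol·K))
T = PV/(nR) = 3.1×31.6/(3.4×0.08206)
= 97.96/0.279004
= 351.11 K

351.11 K


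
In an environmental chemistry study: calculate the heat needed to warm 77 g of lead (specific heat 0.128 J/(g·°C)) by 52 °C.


q = mcΔT = 77 × 0.128 × 52
= 512.51 J

512.51 J


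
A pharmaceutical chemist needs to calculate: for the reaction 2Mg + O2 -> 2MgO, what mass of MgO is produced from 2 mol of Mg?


Mole ratio MgO:Mg = 2:2
n(MgO) = 2 × 2/2 = 2.000 mol
mass = 2.000 × 40.31 = 80.62 g

80.62 g


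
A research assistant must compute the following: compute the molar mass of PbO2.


M(PbO2) = 1×207.2 + 2×16.0
= 207.2 + 32.0
= 239.2 g/mol

239.2 g/mol


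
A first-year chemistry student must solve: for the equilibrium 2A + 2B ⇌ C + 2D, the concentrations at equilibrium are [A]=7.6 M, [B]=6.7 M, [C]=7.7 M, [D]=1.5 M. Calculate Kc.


Kc = [C][D]^2/([A]^2[B]^2)
= (7.7^1 × 1.5^2)/(7.6^2 × 6.7^2)
= 17.325/2592.8464
= 0.006682

0.006682


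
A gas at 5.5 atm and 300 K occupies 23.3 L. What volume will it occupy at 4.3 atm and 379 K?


P1V1/T1 = P2V2/T2
V2 = P1V1T2/(T1P2)
= 5.5×23.3×379/(300×4.3)
= 37.65 L

37.65 L


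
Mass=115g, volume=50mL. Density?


ρ = mass/volume
= 115/50
= 2.3 g/mL

2.3 g/mL


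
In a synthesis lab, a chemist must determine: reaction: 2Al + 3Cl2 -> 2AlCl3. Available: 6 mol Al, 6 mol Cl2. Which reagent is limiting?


Mole ratio available / coefficient:
  Al: 6/2 = 3.000
  Cl2: 6/3 = 2.000
Smaller ratio is limiting.

Cl2


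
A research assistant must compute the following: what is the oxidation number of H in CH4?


H is +1 with nonmetals
Oxidation number: +1

+1


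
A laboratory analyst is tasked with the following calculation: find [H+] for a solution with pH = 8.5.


[H+] = 10^(-pH) = 10^(-8.5)
= 3.16×10^-9 M

3.16×10^-9 M


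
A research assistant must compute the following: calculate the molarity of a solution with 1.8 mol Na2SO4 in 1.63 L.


M = n/V = 1.8/1.63 = 1.104 mol/L

1.104 M


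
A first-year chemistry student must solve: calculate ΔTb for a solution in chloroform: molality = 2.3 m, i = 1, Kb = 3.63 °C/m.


ΔTb = Kb × m × i
= 3.63 × 2.3 × 1
= 8.349 °C

8.349 °C


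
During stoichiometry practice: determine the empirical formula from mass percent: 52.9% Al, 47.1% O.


Assume 100 g sample. Moles of each element:
  Al: 52.9/26.98 = 1.961 mol
  O: 47.1/16.0 = 2.944 mol
Divide by smallest (1.961):
  Al: 1.961/1.961 = 1.0
  O: 2.944/1.961 = 1.5
Multiply all ratios by 2 to obtain whole numbers.
Empirical formula: Al2O3

Al2O3


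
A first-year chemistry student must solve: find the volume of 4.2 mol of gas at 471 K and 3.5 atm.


PV = nRT  (R = 0.08206 L·atm/(mol·K))
V = nRT/P = 4.2×0.08206×471/3.5
= 46.38 L

46.38 L


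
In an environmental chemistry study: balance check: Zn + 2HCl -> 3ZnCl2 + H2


Equation: Zn + 2HCl -> 3ZnCl2 + H2
Check atoms: Cl: 2≠6, H: 2=2, Zn: 1≠3
Not balanced

No, not balanced


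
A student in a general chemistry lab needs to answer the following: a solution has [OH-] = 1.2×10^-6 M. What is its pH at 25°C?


pOH = -log10([OH-]) = -log10(1.2×10^-6)
= 6 - log10(1.2) = 5.92
pH = 14 - pOH = 14 - 5.92 = 8.08

8.08


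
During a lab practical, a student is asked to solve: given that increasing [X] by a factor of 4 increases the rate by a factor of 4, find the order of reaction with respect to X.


rate ∝ [X]^n
4^n = 4 → n = 1
Order in X: 1

1


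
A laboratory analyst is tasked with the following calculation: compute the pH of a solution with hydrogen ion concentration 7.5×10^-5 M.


pH = -log10([H+]) = -log10(7.5×10^-5)
= 5 - log10(7.5)
= 5 - 0.88
= 4.12

4.12


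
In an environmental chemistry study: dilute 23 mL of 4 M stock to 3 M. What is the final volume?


C1V1 = C2V2
4 × 23 = 3 × V2
V2 = 92/3 = 30.67 mL

30.67 mL


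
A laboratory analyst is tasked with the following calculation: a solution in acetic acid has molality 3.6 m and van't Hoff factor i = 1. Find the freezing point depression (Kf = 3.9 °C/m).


ΔTf = Kf × m × i
= 3.9 × 3.6 × 1
= 14.04 °C

14.04 °C


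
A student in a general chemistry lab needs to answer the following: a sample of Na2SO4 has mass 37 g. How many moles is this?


M(Na2SO4) = 142.05 g/mol
n = mass/M = 37/142.05 = 0.2605 mol

0.2605 mol


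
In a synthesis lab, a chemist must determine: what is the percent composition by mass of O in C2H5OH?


M(C2H5OH) = 2×12.01 + 6×1.008 + 1×16.0 = 46.068 g/mol
Mass of O = 1 × 16.0 = 16.00 g/mol
% O = 16.00/46.068 × 100 = 34.73%

34.73%


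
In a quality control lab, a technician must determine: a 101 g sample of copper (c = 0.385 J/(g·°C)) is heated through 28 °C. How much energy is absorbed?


q = mcΔT = 101 × 0.385 × 28
= 1088.78 J

1088.78 J


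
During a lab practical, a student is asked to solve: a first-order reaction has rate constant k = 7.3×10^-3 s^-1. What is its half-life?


t½ = ln2/k = 0.693147/(7.3×10^-3 s^-1)
= 94.95 s

94.95 s


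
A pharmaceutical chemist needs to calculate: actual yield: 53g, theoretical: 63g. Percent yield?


% yield = actual/theoretical × 100
= 53/63 × 100
= 84.13%

84.13%


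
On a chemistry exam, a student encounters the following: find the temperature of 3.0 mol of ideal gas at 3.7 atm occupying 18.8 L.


PV = nRT  (R = 0.08206 L·atm/(mol·K))
T = PV/(nR) = 3.7×18.8/(3.0×0.08206)
= 69.56/0.246180
= 282.56 K

282.56 K


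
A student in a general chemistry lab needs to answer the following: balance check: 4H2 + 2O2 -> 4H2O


Equation: 4H2 + 2O2 -> 4H2O
Check atoms: H: 8=8, O: 4=4
Balanced

Yes, balanced


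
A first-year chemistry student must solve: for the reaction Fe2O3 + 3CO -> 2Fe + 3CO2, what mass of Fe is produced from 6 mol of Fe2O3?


Mole ratio Fe:Fe2O3 = 2:1
n(Fe) = 6 × 2/1 = 12.000 mol
mass = 12.000 × 55.85 = 670.2 g

670.2 g


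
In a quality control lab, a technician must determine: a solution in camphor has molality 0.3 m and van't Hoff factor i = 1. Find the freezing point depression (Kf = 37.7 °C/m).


ΔTf = Kf × m × i
= 37.7 × 0.3 × 1
= 11.31 °C

11.31 °C


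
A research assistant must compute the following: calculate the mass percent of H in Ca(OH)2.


M(Ca(OH)2) = 1×40.08 + 2×16.0 + 2×1.008 = 74.096 g/mol
Mass of H = 2 × 1.008 = 2.016 g/mol
% H = 2.016/74.096 × 100 = 2.72%

2.72%


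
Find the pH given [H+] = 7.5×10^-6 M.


pH = -log10([H+]) = -log10(7.5×10^-6)
= 6 - log10(7.5)
= 6 - 0.88
= 5.12

5.12


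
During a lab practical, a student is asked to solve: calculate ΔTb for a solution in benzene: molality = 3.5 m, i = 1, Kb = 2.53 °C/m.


ΔTb = Kb × m × i
= 2.53 × 3.5 × 1
= 8.855 °C

8.855 °C


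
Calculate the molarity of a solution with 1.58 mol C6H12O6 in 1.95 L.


M = n/V = 1.58/1.95 = 0.810 mol/L

0.810 M


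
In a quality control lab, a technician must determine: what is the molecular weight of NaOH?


M(NaOH) = 1×22.99 + 1×16.0 + 1×1.008
= 22.99 + 16.0 + 1.01
= 40.0 g/mol

40.0 g/mol


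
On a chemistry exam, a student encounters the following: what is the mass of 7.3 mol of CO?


M(CO) = 28.01 g/mol
mass = n × M = 7.3 × 28.01 = 204.47 g

204.47 g


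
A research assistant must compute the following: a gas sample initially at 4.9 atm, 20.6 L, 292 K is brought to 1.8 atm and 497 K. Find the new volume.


P1V1/T1 = P2V2/T2
V2 = P1V1T2/(T1P2)
= 4.9×20.6×497/(292×1.8)
= 95.447 L

95.447 L


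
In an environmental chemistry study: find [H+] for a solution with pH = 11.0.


[H+] = 10^(-pH) = 10^(-11.0)
= 1.0×10^-11 M

1.0×10^-11 M


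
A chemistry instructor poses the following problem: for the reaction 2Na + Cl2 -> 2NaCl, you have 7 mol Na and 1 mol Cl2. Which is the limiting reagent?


Mole ratio available / coefficient:
  Na: 7/2 = 3.500
  Cl2: 1/1 = 1.000
Smaller ratio is limiting.

Cl2


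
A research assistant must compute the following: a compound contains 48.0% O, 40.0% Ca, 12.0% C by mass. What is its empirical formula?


Assume 100 g sample. Moles of each element:
  O: 48.0/16.0 = 3.0 mol
  Ca: 40.0/40.08 = 0.998 mol
  C: 12.0/12.01 = 0.999 mol
Divide by smallest (0.998):
  O: 3.0/0.998 = 3.01
  Ca: 0.998/0.998 = 1.0
  C: 0.999/0.998 = 1.0
Empirical formula: CaCO3

CaCO3


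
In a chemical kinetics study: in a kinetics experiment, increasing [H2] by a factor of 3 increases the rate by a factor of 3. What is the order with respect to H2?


rate ∝ [H2]^n
3^n = 3 → n = 1
Order in H2: 1

1


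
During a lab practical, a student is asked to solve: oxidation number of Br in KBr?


halide: -1
Oxidation number: -1

-1


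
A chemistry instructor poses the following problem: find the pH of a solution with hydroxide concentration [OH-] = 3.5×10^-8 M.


pOH = -log10([OH-]) = -log10(3.5×10^-8)
= 8 - log10(3.5) = 7.46
pH = 14 - pOH = 14 - 7.46 = 6.54

6.54


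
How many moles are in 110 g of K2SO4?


M(K2SO4) = 174.27 g/mol
n = mass/M = 110/174.27 = 0.6312 mol

0.6312 mol


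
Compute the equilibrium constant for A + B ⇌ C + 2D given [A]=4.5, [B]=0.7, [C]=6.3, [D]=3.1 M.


Kc = [C][D]^2/([A][B])
= (6.3^1 × 3.1^2)/(4.5^1 × 0.7^1)
= 60.543/3.15
= 19.22

19.22


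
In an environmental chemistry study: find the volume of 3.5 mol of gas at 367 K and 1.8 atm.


PV = nRT  (R = 0.08206 L·atm/(mol·K))
V = nRT/P = 3.5×0.08206×367/1.8
= 58.559 L

58.559 L


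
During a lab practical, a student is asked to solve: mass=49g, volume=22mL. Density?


ρ = mass/volume
= 49/22
= 2.227 g/mL

2.227 g/mL


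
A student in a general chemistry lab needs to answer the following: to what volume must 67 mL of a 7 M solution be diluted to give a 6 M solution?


C1V1 = C2V2
7 × 67 = 6 × V2
V2 = 469/6 = 78.17 mL

78.17 mL


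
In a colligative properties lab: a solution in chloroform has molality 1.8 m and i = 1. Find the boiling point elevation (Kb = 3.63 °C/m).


ΔTb = Kb × m × i
= 3.63 × 1.8 × 1
= 6.534 °C

6.534 °C


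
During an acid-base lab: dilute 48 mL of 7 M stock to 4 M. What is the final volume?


C1V1 = C2V2
7 × 48 = 4 × V2
V2 = 336/4 = 84.0 mL

84.0 mL


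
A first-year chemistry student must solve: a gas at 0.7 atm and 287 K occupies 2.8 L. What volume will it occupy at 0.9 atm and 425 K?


P1V1/T1 = P2V2/T2
V2 = P1V1T2/(T1P2)
= 0.7×2.8×425/(287×0.9)
= 3.225 L

3.225 L


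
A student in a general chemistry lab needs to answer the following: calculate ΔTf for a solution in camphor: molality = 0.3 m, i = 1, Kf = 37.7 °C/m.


ΔTf = Kf × m × i
= 37.7 × 0.3 × 1
= 11.31 °C

11.31 °C


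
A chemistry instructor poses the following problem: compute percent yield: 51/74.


% yield = actual/theoretical × 100
= 51/74 × 100
= 68.92%

68.92%


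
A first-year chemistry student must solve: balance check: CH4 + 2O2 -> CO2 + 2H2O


Equation: CH4 + 2O2 -> CO2 + 2H2O
Check atoms: C: 1=1, H: 4=4, O: 4=4
Balanced

Yes, balanced


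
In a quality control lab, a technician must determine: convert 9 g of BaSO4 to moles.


M(BaSO4) = 233.4 g/mol
n = mass/M = 9/233.4 = 0.0386 mol

0.0386 mol


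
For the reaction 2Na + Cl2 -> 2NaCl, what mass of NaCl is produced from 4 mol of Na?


Mole ratio NaCl:Na = 2:2
n(NaCl) = 4 × 2/2 = 4.000 mol
mass = 4.000 × 58.44 = 233.76 g

233.76 g


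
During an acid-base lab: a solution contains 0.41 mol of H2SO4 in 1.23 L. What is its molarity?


M = n/V = 0.41/1.23 = 0.333 mol/L

0.333 M


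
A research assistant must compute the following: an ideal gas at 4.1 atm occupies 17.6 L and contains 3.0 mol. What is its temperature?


PV = nRT  (R = 0.08206 L·atm/(mol·K))
T = PV/(nR) = 4.1×17.6/(3.0×0.08206)
= 72.16/0.246180
= 293.12 K

293.12 K


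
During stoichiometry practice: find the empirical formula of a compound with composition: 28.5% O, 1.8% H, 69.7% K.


Assume 100 g sample. Moles of each element:
  O: 28.5/16.0 = 1.781 mol
  H: 1.8/1.008 = 1.786 mol
  K: 69.7/39.1 = 1.783 mol
Divide by smallest (1.781):
  O: 1.781/1.781 = 1.0
  H: 1.786/1.781 = 1.0
  K: 1.783/1.781 = 1.0
Empirical formula: KOH

KOH


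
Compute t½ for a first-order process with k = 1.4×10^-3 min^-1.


t½ = ln2/k = 0.693147/(1.4×10^-3 min^-1)
= 495.1 min

495.1 min


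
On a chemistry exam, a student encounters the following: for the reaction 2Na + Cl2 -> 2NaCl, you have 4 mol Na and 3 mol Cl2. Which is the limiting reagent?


Mole ratio available / coefficient:
  Na: 4/2 = 2.000
  Cl2: 3/1 = 3.000
Smaller ratio is limiting.

Na


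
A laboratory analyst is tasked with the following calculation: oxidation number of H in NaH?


H with a metal (hydride): -1
Oxidation number: -1

-1


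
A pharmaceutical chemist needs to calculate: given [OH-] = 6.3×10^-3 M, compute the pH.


pOH = -log10([OH-]) = -log10(6.3×10^-3)
= 3 - log10(6.3) = 2.2
pH = 14 - pOH = 14 - 2.2 = 11.8

11.8


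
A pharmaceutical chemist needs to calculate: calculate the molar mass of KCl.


M(KCl) = 1×39.1 + 1×35.45
= 39.1 + 35.45
= 74.55 g/mol

74.55 g/mol


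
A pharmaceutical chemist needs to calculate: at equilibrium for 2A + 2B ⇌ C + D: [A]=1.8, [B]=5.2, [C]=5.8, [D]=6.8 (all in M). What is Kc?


Kc = [C][D]/([A]^2[B]^2)
= (5.8^1 × 6.8^1)/(1.8^2 × 5.2^2)
= 39.44/87.6096
= 0.4502

0.4502


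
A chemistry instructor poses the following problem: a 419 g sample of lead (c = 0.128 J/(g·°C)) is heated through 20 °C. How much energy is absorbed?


q = mcΔT = 419 × 0.128 × 20
= 1072.64 J

1072.64 J


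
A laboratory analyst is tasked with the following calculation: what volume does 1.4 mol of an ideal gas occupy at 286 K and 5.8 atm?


PV = nRT  (R = 0.08206 L·atm/(mol·K))
V = nRT/P = 1.4×0.08206×286/5.8
= 5.665 L

5.665 L


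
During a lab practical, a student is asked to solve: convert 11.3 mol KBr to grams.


M(KBr) = 119.0 g/mol
mass = n × M = 11.3 × 119.0 = 1344.70 g

1344.70 g


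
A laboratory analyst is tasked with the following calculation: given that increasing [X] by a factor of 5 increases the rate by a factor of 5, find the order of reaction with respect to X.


rate ∝ [X]^n
5^n = 5 → n = 1
Order in X: 1

1


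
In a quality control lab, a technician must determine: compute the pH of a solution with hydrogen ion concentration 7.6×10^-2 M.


pH = -log10([H+]) = -log10(7.6×10^-2)
= 2 - log10(7.6)
= 2 - 0.88
= 1.12

1.12


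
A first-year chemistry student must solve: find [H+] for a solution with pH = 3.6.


[H+] = 10^(-pH) = 10^(-3.6)
= 2.51×10^-4 M

2.51×10^-4 M


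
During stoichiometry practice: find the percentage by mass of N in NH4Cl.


M(NH4Cl) = 1×14.01 + 4×1.008 + 1×35.45 = 53.492 g/mol
Mass of N = 1 × 14.01 = 14.01 g/mol
% N = 14.01/53.492 × 100 = 26.19%

26.19%


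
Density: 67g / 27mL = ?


ρ = mass/volume
= 67/27
= 2.481 g/mL

2.481 g/mL


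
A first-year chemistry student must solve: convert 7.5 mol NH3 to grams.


M(NH3) = 17.03 g/mol
mass = n × M = 7.5 × 17.03 = 127.73 g

127.73 g
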